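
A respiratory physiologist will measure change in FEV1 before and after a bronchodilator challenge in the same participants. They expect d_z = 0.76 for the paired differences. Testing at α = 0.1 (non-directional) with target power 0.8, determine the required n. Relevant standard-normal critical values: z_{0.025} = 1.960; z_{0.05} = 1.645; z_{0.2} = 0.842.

For a paired (one-sample on differences) test: n = ((z_{α/2} + z_β) / d)².
z_{α/2} + z_β = 1.645 + 0.842 = 2.487.
n = (2.487 / 0.76)² = 3.272² = 10.71.
Round up.

n = 11 pairs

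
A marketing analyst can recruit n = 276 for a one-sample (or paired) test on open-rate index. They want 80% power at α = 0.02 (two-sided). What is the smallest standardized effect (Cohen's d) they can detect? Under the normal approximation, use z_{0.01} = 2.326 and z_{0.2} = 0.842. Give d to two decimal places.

d_min ≈ 0.19

For a single sample (or paired design) of n = 276: d_min = (z_{α/2} + z_β)/√n.
z-sum = 2.326 + 0.842 = 3.168.
d_min = 3.168 / √276 = 3.168 / 16.613 = 0.191.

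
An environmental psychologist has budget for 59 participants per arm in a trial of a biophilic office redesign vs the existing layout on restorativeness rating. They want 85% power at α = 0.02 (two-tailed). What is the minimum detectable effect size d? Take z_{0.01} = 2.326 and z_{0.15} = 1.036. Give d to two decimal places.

For two independent groups of n = 59 each: d_min = (z_{α/2} + z_β)·√(2/n).
z-sum = 2.326 + 1.036 = 3.362.
d_min = 3.362 × √(2/59) = 3.362 × 0.1841 = 0.619.

d_min ≈ 0.62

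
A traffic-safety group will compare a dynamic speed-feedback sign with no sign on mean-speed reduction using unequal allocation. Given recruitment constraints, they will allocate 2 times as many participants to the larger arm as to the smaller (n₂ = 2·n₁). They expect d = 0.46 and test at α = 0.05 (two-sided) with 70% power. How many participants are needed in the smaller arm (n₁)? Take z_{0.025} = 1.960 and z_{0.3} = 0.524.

n₁ = 44

With allocation ratio k = n₂/n₁ = 2, Var(x̄₁−x̄₂) = σ²(1/n₁ + 1/(k·n₁)) = σ²·(k+1)/(k·n₁).
So n₁ = (1 + 1/k)·((z_{α/2} + z_β)/d)² = 1.500 × (2.484/0.46)².
n₁ = 1.500 × 29.16 = 43.7.
Round up: n₁ = 44, giving n₂ = 2 × 44 = 88.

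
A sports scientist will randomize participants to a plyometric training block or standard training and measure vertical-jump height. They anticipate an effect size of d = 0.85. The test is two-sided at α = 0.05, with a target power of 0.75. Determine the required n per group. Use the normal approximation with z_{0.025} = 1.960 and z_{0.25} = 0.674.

n = 20 per group

For two independent groups with equal n: n = 2·((z_{α/2} + z_β) / d)².
z_{α/2} + z_β = 1.960 + 0.674 = 2.634.
n = 2 × (2.634 / 0.85)² = 2 × 3.099² = 2 × 9.60 = 19.2.
Round up to the next whole participant.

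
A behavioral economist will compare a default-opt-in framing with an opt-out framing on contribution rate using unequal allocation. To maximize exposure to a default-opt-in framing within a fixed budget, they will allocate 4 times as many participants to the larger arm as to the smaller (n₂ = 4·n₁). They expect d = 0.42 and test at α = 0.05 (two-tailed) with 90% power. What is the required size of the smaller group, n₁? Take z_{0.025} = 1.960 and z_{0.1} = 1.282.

n₁ = 75

With allocation ratio k = n₂/n₁ = 4, Var(x̄₁−x̄₂) = σ²(1/n₁ + 1/(k·n₁)) = σ²·(k+1)/(k·n₁).
So n₁ = (1 + 1/k)·((z_{α/2} + z_β)/d)² = 1.250 × (3.242/0.42)².
n₁ = 1.250 × 59.58 = 74.5.
Round up: n₁ = 75, giving n₂ = 4 × 75 = 300.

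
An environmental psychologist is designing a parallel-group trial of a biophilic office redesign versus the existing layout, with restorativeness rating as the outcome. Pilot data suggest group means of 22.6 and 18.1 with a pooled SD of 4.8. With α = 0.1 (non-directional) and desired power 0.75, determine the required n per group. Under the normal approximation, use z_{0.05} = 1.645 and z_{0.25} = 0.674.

n = 13 per group

Cohen's d = |M₁ − M₂| / SD_pooled = |22.6 − 18.1| / 4.8 = 4.5 / 4.8 = 0.938.
For two independent groups with equal n: n = 2·((z_{α/2} + z_β) / d)².
z_{α/2} + z_β = 1.645 + 0.674 = 2.319.
n = 2 × (2.319 / 0.938)² = 2 × 2.472² = 2 × 6.11 = 12.2.
Round up to the next whole participant.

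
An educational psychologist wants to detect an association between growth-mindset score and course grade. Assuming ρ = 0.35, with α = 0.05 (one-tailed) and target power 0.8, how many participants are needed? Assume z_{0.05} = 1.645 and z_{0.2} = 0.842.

Fisher's z: C = ½·ln((1+r)/(1−r)) = ½·ln(2.0769) = 0.3654.
n = ((z_{α} + z_β)/C)² + 3.
(1.645 + 0.842) / 0.3654 = 2.487 / 0.3654 = 6.806.
n = 6.806² + 3 = 46.32 + 3 = 49.3.
Round up.

n = 50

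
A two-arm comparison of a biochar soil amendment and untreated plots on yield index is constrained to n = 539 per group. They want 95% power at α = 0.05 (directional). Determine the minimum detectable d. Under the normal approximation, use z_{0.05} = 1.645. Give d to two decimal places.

d_min ≈ 0.20

For two independent groups of n = 539 each: d_min = (z_{α} + z_β)·√(2/n).
z-sum = 1.645 + 1.645 = 3.290.
d_min = 3.290 × √(2/539) = 3.290 × 0.0609 = 0.200.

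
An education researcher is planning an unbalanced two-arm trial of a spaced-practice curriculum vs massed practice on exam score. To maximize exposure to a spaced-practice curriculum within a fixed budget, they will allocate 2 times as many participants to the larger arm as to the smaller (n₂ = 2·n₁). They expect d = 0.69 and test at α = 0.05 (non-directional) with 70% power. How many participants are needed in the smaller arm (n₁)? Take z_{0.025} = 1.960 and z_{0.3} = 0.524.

With allocation ratio k = n₂/n₁ = 2, Var(x̄₁−x̄₂) = σ²(1/n₁ + 1/(k·n₁)) = σ²·(k+1)/(k·n₁).
So n₁ = (1 + 1/k)·((z_{α/2} + z_β)/d)² = 1.500 × (2.484/0.69)².
n₁ = 1.500 × 12.96 = 19.4.
Round up: n₁ = 20, giving n₂ = 2 × 20 = 40.

n₁ = 20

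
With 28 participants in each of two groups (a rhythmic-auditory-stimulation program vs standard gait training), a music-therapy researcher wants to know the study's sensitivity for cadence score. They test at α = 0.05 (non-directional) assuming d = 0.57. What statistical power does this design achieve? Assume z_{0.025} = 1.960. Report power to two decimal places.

power ≈ 0.57

For two equal groups, power = Φ(d·√(n/2) − z_{α/2}).
d·√(n/2) = 0.57 × √(28/2) = 0.57 × 3.742 = 2.133.
z_β = 2.133 − 1.960 = 0.173.
Power = Φ(0.173) = 0.569.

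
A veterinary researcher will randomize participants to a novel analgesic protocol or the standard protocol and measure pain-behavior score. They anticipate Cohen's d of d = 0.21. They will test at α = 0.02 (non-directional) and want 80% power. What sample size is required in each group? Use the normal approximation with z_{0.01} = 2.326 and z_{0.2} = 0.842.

For two independent groups with equal n: n = 2·((z_{α/2} + z_β) / d)².
z_{α/2} + z_β = 2.326 + 0.842 = 3.168.
n = 2 × (3.168 / 0.21)² = 2 × 15.086² = 2 × 227.58 = 455.2.
Round up to the next whole participant.

n = 456 per group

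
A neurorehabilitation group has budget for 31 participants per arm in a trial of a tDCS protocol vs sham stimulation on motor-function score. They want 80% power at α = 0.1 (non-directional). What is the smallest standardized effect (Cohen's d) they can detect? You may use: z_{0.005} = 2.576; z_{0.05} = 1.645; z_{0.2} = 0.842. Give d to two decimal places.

d_min ≈ 0.63

For two independent groups of n = 31 each: d_min = (z_{α/2} + z_β)·√(2/n).
z-sum = 1.645 + 0.842 = 2.487.
d_min = 2.487 × √(2/31) = 2.487 × 0.2540 = 0.632.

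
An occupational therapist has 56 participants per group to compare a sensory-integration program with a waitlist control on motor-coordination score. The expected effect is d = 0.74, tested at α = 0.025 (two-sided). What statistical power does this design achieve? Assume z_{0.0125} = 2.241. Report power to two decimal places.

power ≈ 0.95

For two equal groups, power = Φ(d·√(n/2) − z_{α/2}).
d·√(n/2) = 0.74 × √(56/2) = 0.74 × 5.292 = 3.916.
z_β = 3.916 − 2.241 = 1.675.
Power = Φ(1.675) = 0.953.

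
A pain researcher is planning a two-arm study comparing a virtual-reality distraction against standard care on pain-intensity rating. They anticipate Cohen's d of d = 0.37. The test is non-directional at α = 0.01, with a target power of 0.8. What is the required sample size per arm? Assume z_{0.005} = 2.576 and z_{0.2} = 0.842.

For two independent groups with equal n: n = 2·((z_{α/2} + z_β) / d)².
z_{α/2} + z_β = 2.576 + 0.842 = 3.418.
n = 2 × (3.418 / 0.37)² = 2 × 9.238² = 2 × 85.34 = 170.7.
Round up to the next whole participant.

n = 171 per group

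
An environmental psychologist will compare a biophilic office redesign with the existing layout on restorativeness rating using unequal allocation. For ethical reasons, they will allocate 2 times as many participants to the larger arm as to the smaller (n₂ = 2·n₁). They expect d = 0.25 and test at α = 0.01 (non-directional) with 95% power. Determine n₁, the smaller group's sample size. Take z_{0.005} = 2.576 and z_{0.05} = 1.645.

n₁ = 428

With allocation ratio k = n₂/n₁ = 2, Var(x̄₁−x̄₂) = σ²(1/n₁ + 1/(k·n₁)) = σ²·(k+1)/(k·n₁).
So n₁ = (1 + 1/k)·((z_{α/2} + z_β)/d)² = 1.500 × (4.221/0.25)².
n₁ = 1.500 × 285.07 = 427.6.
Round up: n₁ = 428, giving n₂ = 2 × 428 = 856.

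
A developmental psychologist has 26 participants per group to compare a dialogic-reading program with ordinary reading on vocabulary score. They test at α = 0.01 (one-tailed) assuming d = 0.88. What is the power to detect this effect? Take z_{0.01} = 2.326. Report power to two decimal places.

power ≈ 0.80

For two equal groups, power = Φ(d·√(n/2) − z_{α}).
d·√(n/2) = 0.88 × √(26/2) = 0.88 × 3.606 = 3.173.
z_β = 3.173 − 2.326 = 0.847.
Power = Φ(0.847) = 0.801.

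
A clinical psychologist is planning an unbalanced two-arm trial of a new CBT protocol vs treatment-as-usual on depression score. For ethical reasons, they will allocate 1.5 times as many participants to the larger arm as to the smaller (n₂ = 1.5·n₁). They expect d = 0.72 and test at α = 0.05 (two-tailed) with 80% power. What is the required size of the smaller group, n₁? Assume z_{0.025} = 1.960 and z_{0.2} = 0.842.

With allocation ratio k = n₂/n₁ = 1.5, Var(x̄₁−x̄₂) = σ²(1/n₁ + 1/(k·n₁)) = σ²·(k+1)/(k·n₁).
So n₁ = (1 + 1/k)·((z_{α/2} + z_β)/d)² = 1.667 × (2.802/0.72)².
n₁ = 1.667 × 15.15 = 25.2.
Round up: n₁ = 26, giving n₂ = 1.5 × 26 = 39.

n₁ = 26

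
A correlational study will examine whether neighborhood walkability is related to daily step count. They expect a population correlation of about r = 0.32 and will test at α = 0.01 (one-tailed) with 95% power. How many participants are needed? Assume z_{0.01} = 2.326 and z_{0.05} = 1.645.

Fisher's z: C = ½·ln((1+r)/(1−r)) = ½·ln(1.9412) = 0.3316.
n = ((z_{α} + z_β)/C)² + 3.
(2.326 + 1.645) / 0.3316 = 3.971 / 0.3316 = 11.975.
n = 11.975² + 3 = 143.41 + 3 = 146.4.
Round up.

n = 147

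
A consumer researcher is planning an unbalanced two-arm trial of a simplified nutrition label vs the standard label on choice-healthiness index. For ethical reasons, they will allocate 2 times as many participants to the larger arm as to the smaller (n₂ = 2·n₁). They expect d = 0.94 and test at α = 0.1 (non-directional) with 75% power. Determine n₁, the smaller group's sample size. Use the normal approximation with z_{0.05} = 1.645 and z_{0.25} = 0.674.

With allocation ratio k = n₂/n₁ = 2, Var(x̄₁−x̄₂) = σ²(1/n₁ + 1/(k·n₁)) = σ²·(k+1)/(k·n₁).
So n₁ = (1 + 1/k)·((z_{α/2} + z_β)/d)² = 1.500 × (2.319/0.94)².
n₁ = 1.500 × 6.09 = 9.1.
Round up: n₁ = 10, giving n₂ = 2 × 10 = 20.

n₁ = 10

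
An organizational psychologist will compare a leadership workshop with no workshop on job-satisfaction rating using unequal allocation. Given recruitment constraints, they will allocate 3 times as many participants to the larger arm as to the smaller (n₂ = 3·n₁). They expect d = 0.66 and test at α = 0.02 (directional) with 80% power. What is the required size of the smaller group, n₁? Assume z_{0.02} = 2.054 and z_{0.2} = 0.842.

With allocation ratio k = n₂/n₁ = 3, Var(x̄₁−x̄₂) = σ²(1/n₁ + 1/(k·n₁)) = σ²·(k+1)/(k·n₁).
So n₁ = (1 + 1/k)·((z_{α} + z_β)/d)² = 1.333 × (2.896/0.66)².
n₁ = 1.333 × 19.25 = 25.7.
Round up: n₁ = 26, giving n₂ = 3 × 26 = 78.

n₁ = 26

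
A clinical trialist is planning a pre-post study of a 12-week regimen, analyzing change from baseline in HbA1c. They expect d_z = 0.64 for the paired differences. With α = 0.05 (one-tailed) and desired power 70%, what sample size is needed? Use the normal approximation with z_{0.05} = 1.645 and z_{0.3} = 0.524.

n = 12 pairs

For a paired (one-sample on differences) test: n = ((z_{α} + z_β) / d)².
z_{α} + z_β = 1.645 + 0.524 = 2.169.
n = (2.169 / 0.64)² = 3.389² = 11.49.
Round up.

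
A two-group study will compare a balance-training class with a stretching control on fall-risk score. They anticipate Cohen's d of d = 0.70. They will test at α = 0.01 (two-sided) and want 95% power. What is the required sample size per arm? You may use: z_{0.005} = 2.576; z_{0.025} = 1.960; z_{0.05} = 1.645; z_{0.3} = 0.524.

For two independent groups with equal n: n = 2·((z_{α/2} + z_β) / d)².
z_{α/2} + z_β = 2.576 + 1.645 = 4.221.
n = 2 × (4.221 / 0.70)² = 2 × 6.030² = 2 × 36.36 = 72.7.
Round up to the next whole participant.

n = 73 per group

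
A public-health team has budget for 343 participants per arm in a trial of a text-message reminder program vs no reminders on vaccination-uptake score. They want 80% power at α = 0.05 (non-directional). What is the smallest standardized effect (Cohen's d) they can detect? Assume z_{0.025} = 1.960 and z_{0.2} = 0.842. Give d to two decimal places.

For two independent groups of n = 343 each: d_min = (z_{α/2} + z_β)·√(2/n).
z-sum = 1.960 + 0.842 = 2.802.
d_min = 2.802 × √(2/343) = 2.802 × 0.0764 = 0.214.

d_min ≈ 0.21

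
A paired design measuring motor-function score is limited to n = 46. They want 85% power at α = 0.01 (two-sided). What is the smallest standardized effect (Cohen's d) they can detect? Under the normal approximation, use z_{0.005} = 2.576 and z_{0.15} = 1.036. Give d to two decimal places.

d_min ≈ 0.53

For a single sample (or paired design) of n = 46: d_min = (z_{α/2} + z_β)/√n.
z-sum = 2.576 + 1.036 = 3.612.
d_min = 3.612 / √46 = 3.612 / 6.782 = 0.533.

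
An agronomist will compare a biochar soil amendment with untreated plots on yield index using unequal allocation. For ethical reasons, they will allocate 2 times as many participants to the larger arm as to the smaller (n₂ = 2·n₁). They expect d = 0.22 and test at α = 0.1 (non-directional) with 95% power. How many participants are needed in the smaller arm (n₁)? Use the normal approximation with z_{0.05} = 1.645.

n₁ = 336

With allocation ratio k = n₂/n₁ = 2, Var(x̄₁−x̄₂) = σ²(1/n₁ + 1/(k·n₁)) = σ²·(k+1)/(k·n₁).
So n₁ = (1 + 1/k)·((z_{α/2} + z_β)/d)² = 1.500 × (3.290/0.22)².
n₁ = 1.500 × 223.64 = 335.5.
Round up: n₁ = 336, giving n₂ = 2 × 336 = 672.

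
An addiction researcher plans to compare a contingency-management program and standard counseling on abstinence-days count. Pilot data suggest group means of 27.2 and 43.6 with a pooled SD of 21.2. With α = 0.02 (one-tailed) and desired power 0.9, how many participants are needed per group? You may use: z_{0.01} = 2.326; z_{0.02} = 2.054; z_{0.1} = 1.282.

Cohen's d = |M₁ − M₂| / SD_pooled = |27.2 − 43.6| / 21.2 = 16.4 / 21.2 = 0.774.
For two independent groups with equal n: n = 2·((z_{α} + z_β) / d)².
z_{α} + z_β = 2.054 + 1.282 = 3.336.
n = 2 × (3.336 / 0.774)² = 2 × 4.310² = 2 × 18.58 = 37.2.
Round up to the next whole participant.

n = 38 per group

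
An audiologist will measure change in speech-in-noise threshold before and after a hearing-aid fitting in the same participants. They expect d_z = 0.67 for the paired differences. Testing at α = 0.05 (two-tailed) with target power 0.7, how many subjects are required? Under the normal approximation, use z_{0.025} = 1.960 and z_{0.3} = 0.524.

For a paired (one-sample on differences) test: n = ((z_{α/2} + z_β) / d)².
z_{α/2} + z_β = 1.960 + 0.524 = 2.484.
n = (2.484 / 0.67)² = 3.707² = 13.75.
Round up.

n = 14 pairs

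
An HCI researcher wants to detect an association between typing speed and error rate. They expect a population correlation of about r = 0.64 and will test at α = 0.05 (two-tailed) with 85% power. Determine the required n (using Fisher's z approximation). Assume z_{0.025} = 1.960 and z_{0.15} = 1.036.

n = 19

Fisher's z: C = ½·ln((1+r)/(1−r)) = ½·ln(4.5556) = 0.7582.
n = ((z_{α/2} + z_β)/C)² + 3.
(1.960 + 1.036) / 0.7582 = 2.996 / 0.7582 = 3.951.
n = 3.951² + 3 = 15.61 + 3 = 18.6.
Round up.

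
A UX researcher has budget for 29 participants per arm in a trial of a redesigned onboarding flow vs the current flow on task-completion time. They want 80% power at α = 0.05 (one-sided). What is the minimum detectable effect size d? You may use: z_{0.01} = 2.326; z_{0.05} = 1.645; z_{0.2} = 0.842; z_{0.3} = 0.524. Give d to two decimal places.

For two independent groups of n = 29 each: d_min = (z_{α} + z_β)·√(2/n).
z-sum = 1.645 + 0.842 = 2.487.
d_min = 2.487 × √(2/29) = 2.487 × 0.2626 = 0.653.

d_min ≈ 0.65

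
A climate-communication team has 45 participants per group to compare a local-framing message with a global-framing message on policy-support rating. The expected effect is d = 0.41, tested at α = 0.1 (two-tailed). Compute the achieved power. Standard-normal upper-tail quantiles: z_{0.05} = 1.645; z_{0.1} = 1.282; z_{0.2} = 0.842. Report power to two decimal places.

For two equal groups, power = Φ(d·√(n/2) − z_{α/2}).
d·√(n/2) = 0.41 × √(45/2) = 0.41 × 4.743 = 1.945.
z_β = 1.945 − 1.645 = 0.300.
Power = Φ(0.300) = 0.618.

power ≈ 0.62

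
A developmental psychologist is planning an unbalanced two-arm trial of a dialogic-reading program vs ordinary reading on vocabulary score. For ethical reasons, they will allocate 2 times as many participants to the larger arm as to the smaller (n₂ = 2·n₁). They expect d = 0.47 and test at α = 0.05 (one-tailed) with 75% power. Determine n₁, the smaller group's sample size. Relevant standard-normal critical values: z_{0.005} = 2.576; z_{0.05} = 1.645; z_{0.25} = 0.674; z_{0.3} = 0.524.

With allocation ratio k = n₂/n₁ = 2, Var(x̄₁−x̄₂) = σ²(1/n₁ + 1/(k·n₁)) = σ²·(k+1)/(k·n₁).
So n₁ = (1 + 1/k)·((z_{α} + z_β)/d)² = 1.500 × (2.319/0.47)².
n₁ = 1.500 × 24.34 = 36.5.
Round up: n₁ = 37, giving n₂ = 2 × 37 = 74.

n₁ = 37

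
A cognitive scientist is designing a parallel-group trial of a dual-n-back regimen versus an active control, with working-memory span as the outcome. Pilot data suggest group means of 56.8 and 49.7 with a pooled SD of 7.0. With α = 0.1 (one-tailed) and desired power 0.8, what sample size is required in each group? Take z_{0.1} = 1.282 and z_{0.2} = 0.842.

n = 9 per group

Cohen's d = |M₁ − M₂| / SD_pooled = |56.8 − 49.7| / 7.0 = 7.1 / 7.0 = 1.014.
For two independent groups with equal n: n = 2·((z_{α} + z_β) / d)².
z_{α} + z_β = 1.282 + 0.842 = 2.124.
n = 2 × (2.124 / 1.014)² = 2 × 2.095² = 2 × 4.39 = 8.8.
Round up to the next whole participant.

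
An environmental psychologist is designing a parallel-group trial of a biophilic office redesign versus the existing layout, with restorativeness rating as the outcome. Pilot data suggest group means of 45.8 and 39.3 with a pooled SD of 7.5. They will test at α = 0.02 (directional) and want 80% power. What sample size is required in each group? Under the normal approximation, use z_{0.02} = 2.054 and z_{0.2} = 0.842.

Cohen's d = |M₁ − M₂| / SD_pooled = |45.8 − 39.3| / 7.5 = 6.5 / 7.5 = 0.867.
For two independent groups with equal n: n = 2·((z_{α} + z_β) / d)².
z_{α} + z_β = 2.054 + 0.842 = 2.896.
n = 2 × (2.896 / 0.867)² = 2 × 3.340² = 2 × 11.16 = 22.3.
Round up to the next whole participant.

n = 23 per group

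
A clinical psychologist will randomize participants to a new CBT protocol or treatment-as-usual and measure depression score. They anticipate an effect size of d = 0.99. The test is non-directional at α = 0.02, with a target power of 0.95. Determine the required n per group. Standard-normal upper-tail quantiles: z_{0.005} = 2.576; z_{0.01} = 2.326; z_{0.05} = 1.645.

For two independent groups with equal n: n = 2·((z_{α/2} + z_β) / d)².
z_{α/2} + z_β = 2.326 + 1.645 = 3.971.
n = 2 × (3.971 / 0.99)² = 2 × 4.011² = 2 × 16.09 = 32.2.
Round up to the next whole participant.

n = 33 per group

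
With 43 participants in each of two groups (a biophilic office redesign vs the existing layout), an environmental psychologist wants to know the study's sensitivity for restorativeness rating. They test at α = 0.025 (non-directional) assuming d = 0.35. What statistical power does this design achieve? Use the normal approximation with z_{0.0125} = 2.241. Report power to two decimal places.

power ≈ 0.27

For two equal groups, power = Φ(d·√(n/2) − z_{α/2}).
d·√(n/2) = 0.35 × √(43/2) = 0.35 × 4.637 = 1.623.
z_β = 1.623 − 2.241 = -0.618.
Power = Φ(-0.618) = 0.268.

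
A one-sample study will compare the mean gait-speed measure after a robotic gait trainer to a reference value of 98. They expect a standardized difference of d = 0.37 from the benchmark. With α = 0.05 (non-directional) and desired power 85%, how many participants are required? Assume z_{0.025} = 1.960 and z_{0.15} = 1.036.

n = 66

For a one-sample test: n = ((z_{α/2} + z_β) / d)².
z_{α/2} + z_β = 1.960 + 1.036 = 2.996.
n = (2.996 / 0.37)² = 8.097² = 65.57.
Round up.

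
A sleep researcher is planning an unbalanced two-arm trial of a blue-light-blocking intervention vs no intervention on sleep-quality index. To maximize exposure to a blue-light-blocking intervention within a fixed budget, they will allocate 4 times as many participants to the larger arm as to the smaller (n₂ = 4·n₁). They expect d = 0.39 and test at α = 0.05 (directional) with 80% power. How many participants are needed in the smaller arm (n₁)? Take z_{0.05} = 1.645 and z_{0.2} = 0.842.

With allocation ratio k = n₂/n₁ = 4, Var(x̄₁−x̄₂) = σ²(1/n₁ + 1/(k·n₁)) = σ²·(k+1)/(k·n₁).
So n₁ = (1 + 1/k)·((z_{α} + z_β)/d)² = 1.250 × (2.487/0.39)².
n₁ = 1.250 × 40.67 = 50.8.
Round up: n₁ = 51, giving n₂ = 4 × 51 = 204.

n₁ = 51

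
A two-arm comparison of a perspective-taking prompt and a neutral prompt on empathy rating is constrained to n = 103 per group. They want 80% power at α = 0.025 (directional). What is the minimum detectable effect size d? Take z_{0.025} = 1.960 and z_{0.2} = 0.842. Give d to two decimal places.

For two independent groups of n = 103 each: d_min = (z_{α} + z_β)·√(2/n).
z-sum = 1.960 + 0.842 = 2.802.
d_min = 2.802 × √(2/103) = 2.802 × 0.1393 = 0.390.

d_min ≈ 0.39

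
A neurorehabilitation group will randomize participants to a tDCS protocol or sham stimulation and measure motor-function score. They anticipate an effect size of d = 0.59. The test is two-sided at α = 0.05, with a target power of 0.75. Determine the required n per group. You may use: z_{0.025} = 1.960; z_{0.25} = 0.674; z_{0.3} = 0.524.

n = 40 per group

For two independent groups with equal n: n = 2·((z_{α/2} + z_β) / d)².
z_{α/2} + z_β = 1.960 + 0.674 = 2.634.
n = 2 × (2.634 / 0.59)² = 2 × 4.464² = 2 × 19.93 = 39.9.
Round up to the next whole participant.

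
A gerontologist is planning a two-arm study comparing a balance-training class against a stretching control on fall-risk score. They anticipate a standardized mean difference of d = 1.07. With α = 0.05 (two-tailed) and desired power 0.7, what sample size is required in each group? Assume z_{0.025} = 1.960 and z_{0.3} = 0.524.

n = 11 per group

For two independent groups with equal n: n = 2·((z_{α/2} + z_β) / d)².
z_{α/2} + z_β = 1.960 + 0.524 = 2.484.
n = 2 × (2.484 / 1.07)² = 2 × 2.321² = 2 × 5.39 = 10.8.
Round up to the next whole participant.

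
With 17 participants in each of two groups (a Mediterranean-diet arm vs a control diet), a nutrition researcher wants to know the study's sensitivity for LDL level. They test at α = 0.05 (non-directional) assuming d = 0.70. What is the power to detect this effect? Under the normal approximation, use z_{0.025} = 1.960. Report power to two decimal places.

power ≈ 0.53

For two equal groups, power = Φ(d·√(n/2) − z_{α/2}).
d·√(n/2) = 0.70 × √(17/2) = 0.70 × 2.915 = 2.041.
z_β = 2.041 − 1.960 = 0.081.
Power = Φ(0.081) = 0.532.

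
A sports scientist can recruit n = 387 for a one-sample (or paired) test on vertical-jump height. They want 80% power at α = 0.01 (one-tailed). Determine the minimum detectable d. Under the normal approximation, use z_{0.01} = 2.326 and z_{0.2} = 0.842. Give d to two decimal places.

For a single sample (or paired design) of n = 387: d_min = (z_{α} + z_β)/√n.
z-sum = 2.326 + 0.842 = 3.168.
d_min = 3.168 / √387 = 3.168 / 19.672 = 0.161.

d_min ≈ 0.16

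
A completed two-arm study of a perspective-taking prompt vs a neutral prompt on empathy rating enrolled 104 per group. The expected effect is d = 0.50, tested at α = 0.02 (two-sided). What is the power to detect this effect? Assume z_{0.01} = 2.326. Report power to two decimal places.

power ≈ 0.90

For two equal groups, power = Φ(d·√(n/2) − z_{α/2}).
d·√(n/2) = 0.50 × √(104/2) = 0.50 × 7.211 = 3.606.
z_β = 3.606 − 2.326 = 1.280.
Power = Φ(1.280) = 0.900.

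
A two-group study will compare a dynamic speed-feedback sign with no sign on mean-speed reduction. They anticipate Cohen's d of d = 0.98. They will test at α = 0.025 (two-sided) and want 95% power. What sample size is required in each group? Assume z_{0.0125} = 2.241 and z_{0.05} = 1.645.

n = 32 per group

For two independent groups with equal n: n = 2·((z_{α/2} + z_β) / d)².
z_{α/2} + z_β = 2.241 + 1.645 = 3.886.
n = 2 × (3.886 / 0.98)² = 2 × 3.965² = 2 × 15.72 = 31.4.
Round up to the next whole participant.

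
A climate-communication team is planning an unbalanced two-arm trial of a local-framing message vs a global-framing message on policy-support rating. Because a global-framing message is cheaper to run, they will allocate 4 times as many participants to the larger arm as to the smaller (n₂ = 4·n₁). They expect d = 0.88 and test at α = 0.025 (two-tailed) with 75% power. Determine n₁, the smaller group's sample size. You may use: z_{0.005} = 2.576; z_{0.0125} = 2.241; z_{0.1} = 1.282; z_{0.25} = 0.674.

n₁ = 14

With allocation ratio k = n₂/n₁ = 4, Var(x̄₁−x̄₂) = σ²(1/n₁ + 1/(k·n₁)) = σ²·(k+1)/(k·n₁).
So n₁ = (1 + 1/k)·((z_{α/2} + z_β)/d)² = 1.250 × (2.915/0.88)².
n₁ = 1.250 × 10.97 = 13.7.
Round up: n₁ = 14, giving n₂ = 4 × 14 = 56.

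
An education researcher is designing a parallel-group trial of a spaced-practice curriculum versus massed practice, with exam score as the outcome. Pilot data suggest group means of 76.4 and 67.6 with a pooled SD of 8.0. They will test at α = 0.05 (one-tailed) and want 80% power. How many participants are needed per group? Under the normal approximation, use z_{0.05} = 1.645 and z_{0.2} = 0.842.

n = 11 per group

Cohen's d = |M₁ − M₂| / SD_pooled = |76.4 − 67.6| / 8.0 = 8.8 / 8.0 = 1.100.
For two independent groups with equal n: n = 2·((z_{α} + z_β) / d)².
z_{α} + z_β = 1.645 + 0.842 = 2.487.
n = 2 × (2.487 / 1.100)² = 2 × 2.261² = 2 × 5.11 = 10.2.
Round up to the next whole participant.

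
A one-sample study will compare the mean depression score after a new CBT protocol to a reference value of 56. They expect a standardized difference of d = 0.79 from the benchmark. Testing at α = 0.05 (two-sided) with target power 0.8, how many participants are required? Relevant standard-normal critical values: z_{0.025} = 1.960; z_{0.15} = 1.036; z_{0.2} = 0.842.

For a one-sample test: n = ((z_{α/2} + z_β) / d)².
z_{α/2} + z_β = 1.960 + 0.842 = 2.802.
n = (2.802 / 0.79)² = 3.547² = 12.58.
Round up.

n = 13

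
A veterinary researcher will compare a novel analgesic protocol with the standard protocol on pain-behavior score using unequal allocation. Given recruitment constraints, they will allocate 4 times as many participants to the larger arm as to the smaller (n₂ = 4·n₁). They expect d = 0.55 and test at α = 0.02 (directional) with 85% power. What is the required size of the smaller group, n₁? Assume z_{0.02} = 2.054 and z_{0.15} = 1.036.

With allocation ratio k = n₂/n₁ = 4, Var(x̄₁−x̄₂) = σ²(1/n₁ + 1/(k·n₁)) = σ²·(k+1)/(k·n₁).
So n₁ = (1 + 1/k)·((z_{α} + z_β)/d)² = 1.250 × (3.090/0.55)².
n₁ = 1.250 × 31.56 = 39.5.
Round up: n₁ = 40, giving n₂ = 4 × 40 = 160.

n₁ = 40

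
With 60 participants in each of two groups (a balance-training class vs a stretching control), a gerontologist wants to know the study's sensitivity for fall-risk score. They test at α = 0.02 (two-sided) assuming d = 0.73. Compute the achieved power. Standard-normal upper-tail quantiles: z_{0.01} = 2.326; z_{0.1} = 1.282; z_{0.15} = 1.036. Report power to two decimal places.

power ≈ 0.95

For two equal groups, power = Φ(d·√(n/2) − z_{α/2}).
d·√(n/2) = 0.73 × √(60/2) = 0.73 × 5.477 = 3.998.
z_β = 3.998 − 2.326 = 1.672.
Power = Φ(1.672) = 0.953.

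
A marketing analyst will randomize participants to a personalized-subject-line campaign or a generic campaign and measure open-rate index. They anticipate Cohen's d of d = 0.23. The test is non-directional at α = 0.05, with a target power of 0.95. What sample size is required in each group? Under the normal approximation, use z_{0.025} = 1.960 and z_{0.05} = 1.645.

n = 492 per group

For two independent groups with equal n: n = 2·((z_{α/2} + z_β) / d)².
z_{α/2} + z_β = 1.960 + 1.645 = 3.605.
n = 2 × (3.605 / 0.23)² = 2 × 15.674² = 2 × 245.67 = 491.3.
Round up to the next whole participant.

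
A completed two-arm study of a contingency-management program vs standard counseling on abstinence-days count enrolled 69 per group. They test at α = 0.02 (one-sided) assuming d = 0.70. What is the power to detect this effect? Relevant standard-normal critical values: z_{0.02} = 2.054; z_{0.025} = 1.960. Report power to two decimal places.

power ≈ 0.98

For two equal groups, power = Φ(d·√(n/2) − z_{α}).
d·√(n/2) = 0.70 × √(69/2) = 0.70 × 5.874 = 4.112.
z_β = 4.112 − 2.054 = 2.058.
Power = Φ(2.058) = 0.980.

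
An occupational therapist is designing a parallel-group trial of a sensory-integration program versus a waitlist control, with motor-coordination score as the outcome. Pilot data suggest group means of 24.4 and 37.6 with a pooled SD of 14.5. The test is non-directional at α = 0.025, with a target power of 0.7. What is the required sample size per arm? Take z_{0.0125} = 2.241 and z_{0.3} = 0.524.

n = 19 per group

Cohen's d = |M₁ − M₂| / SD_pooled = |24.4 − 37.6| / 14.5 = 13.2 / 14.5 = 0.910.
For two independent groups with equal n: n = 2·((z_{α/2} + z_β) / d)².
z_{α/2} + z_β = 2.241 + 0.524 = 2.765.
n = 2 × (2.765 / 0.910)² = 2 × 3.038² = 2 × 9.23 = 18.5.
Round up to the next whole participant.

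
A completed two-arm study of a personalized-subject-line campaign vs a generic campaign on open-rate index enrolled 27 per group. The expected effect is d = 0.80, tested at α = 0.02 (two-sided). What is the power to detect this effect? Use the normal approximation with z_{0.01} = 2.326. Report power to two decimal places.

power ≈ 0.73

For two equal groups, power = Φ(d·√(n/2) − z_{α/2}).
d·√(n/2) = 0.80 × √(27/2) = 0.80 × 3.674 = 2.939.
z_β = 2.939 − 2.326 = 0.613.
Power = Φ(0.613) = 0.730.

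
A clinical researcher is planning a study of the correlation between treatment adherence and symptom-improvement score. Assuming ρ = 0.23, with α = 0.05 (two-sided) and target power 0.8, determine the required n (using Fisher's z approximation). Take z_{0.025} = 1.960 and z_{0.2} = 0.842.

n = 147

Fisher's z: C = ½·ln((1+r)/(1−r)) = ½·ln(1.5974) = 0.2342.
n = ((z_{α/2} + z_β)/C)² + 3.
(1.960 + 0.842) / 0.2342 = 2.802 / 0.2342 = 11.964.
n = 11.964² + 3 = 143.14 + 3 = 146.1.
Round up.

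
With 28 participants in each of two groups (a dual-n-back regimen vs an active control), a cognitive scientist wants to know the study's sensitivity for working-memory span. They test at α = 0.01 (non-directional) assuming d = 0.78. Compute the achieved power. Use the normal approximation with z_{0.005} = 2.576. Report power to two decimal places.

power ≈ 0.63

For two equal groups, power = Φ(d·√(n/2) − z_{α/2}).
d·√(n/2) = 0.78 × √(28/2) = 0.78 × 3.742 = 2.918.
z_β = 2.918 − 2.576 = 0.342.
Power = Φ(0.342) = 0.634.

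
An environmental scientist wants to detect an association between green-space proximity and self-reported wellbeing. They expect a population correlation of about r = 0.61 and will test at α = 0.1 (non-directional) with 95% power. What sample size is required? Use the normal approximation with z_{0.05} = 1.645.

n = 25

Fisher's z: C = ½·ln((1+r)/(1−r)) = ½·ln(4.1282) = 0.7089.
n = ((z_{α/2} + z_β)/C)² + 3.
(1.645 + 1.645) / 0.7089 = 3.290 / 0.7089 = 4.641.
n = 4.641² + 3 = 21.54 + 3 = 24.5.
Round up.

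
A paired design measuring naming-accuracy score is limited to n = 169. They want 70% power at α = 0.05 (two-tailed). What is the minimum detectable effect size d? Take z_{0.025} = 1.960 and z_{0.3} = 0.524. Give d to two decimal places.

d_min ≈ 0.19

For a single sample (or paired design) of n = 169: d_min = (z_{α/2} + z_β)/√n.
z-sum = 1.960 + 0.524 = 2.484.
d_min = 2.484 / √169 = 2.484 / 13.000 = 0.191.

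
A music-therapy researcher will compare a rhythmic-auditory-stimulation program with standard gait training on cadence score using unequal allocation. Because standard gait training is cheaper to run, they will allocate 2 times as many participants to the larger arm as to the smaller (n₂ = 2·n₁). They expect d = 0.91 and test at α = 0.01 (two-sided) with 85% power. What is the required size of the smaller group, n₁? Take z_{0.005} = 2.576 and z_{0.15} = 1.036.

n₁ = 24

With allocation ratio k = n₂/n₁ = 2, Var(x̄₁−x̄₂) = σ²(1/n₁ + 1/(k·n₁)) = σ²·(k+1)/(k·n₁).
So n₁ = (1 + 1/k)·((z_{α/2} + z_β)/d)² = 1.500 × (3.612/0.91)².
n₁ = 1.500 × 15.75 = 23.6.
Round up: n₁ = 24, giving n₂ = 2 × 24 = 48.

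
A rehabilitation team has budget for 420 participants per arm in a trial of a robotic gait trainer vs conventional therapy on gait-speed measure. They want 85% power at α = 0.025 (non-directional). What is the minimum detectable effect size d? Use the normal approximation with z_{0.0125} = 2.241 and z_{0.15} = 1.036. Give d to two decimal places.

d_min ≈ 0.23

For two independent groups of n = 420 each: d_min = (z_{α/2} + z_β)·√(2/n).
z-sum = 2.241 + 1.036 = 3.277.
d_min = 3.277 × √(2/420) = 3.277 × 0.0690 = 0.226.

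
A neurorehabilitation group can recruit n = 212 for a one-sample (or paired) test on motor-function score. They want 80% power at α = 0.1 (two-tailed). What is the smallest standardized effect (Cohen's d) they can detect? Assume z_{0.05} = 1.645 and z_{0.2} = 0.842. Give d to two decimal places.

For a single sample (or paired design) of n = 212: d_min = (z_{α/2} + z_β)/√n.
z-sum = 1.645 + 0.842 = 2.487.
d_min = 2.487 / √212 = 2.487 / 14.560 = 0.171.

d_min ≈ 0.17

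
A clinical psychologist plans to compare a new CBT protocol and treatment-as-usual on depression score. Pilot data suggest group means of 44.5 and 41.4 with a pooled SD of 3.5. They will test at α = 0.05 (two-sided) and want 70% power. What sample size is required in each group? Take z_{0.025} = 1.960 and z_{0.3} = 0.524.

n = 16 per group

Cohen's d = |M₁ − M₂| / SD_pooled = |44.5 − 41.4| / 3.5 = 3.1 / 3.5 = 0.886.
For two independent groups with equal n: n = 2·((z_{α/2} + z_β) / d)².
z_{α/2} + z_β = 1.960 + 0.524 = 2.484.
n = 2 × (2.484 / 0.886)² = 2 × 2.804² = 2 × 7.86 = 15.7.
Round up to the next whole participant.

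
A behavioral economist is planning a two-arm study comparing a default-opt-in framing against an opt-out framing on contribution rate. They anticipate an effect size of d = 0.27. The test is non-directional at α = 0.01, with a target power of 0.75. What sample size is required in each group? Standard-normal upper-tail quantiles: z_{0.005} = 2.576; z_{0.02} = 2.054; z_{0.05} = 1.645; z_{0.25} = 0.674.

n = 290 per group

For two independent groups with equal n: n = 2·((z_{α/2} + z_β) / d)².
z_{α/2} + z_β = 2.576 + 0.674 = 3.250.
n = 2 × (3.250 / 0.27)² = 2 × 12.037² = 2 × 144.89 = 289.8.
Round up to the next whole participant.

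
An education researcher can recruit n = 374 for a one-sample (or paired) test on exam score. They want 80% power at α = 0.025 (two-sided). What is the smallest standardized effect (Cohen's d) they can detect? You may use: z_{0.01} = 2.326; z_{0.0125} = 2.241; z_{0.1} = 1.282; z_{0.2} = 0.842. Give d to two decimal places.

d_min ≈ 0.16

For a single sample (or paired design) of n = 374: d_min = (z_{α/2} + z_β)/√n.
z-sum = 2.241 + 0.842 = 3.083.
d_min = 3.083 / √374 = 3.083 / 19.339 = 0.159.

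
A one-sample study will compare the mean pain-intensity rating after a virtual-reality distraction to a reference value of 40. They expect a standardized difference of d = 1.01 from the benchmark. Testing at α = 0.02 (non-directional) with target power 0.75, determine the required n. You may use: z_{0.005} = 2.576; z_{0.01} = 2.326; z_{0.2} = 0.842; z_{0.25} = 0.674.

For a one-sample test: n = ((z_{α/2} + z_β) / d)².
z_{α/2} + z_β = 2.326 + 0.674 = 3.000.
n = (3.000 / 1.01)² = 2.970² = 8.82.
Round up.

n = 9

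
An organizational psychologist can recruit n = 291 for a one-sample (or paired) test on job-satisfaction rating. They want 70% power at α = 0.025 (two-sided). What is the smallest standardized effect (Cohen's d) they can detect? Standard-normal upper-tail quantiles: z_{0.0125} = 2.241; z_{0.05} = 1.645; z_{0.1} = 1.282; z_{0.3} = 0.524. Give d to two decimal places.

d_min ≈ 0.16

For a single sample (or paired design) of n = 291: d_min = (z_{α/2} + z_β)/√n.
z-sum = 2.241 + 0.524 = 2.765.
d_min = 2.765 / √291 = 2.765 / 17.059 = 0.162.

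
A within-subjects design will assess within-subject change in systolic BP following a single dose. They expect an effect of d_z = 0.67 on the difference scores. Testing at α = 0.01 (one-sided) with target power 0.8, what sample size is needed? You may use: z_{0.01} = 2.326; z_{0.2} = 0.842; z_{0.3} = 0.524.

For a paired (one-sample on differences) test: n = ((z_{α} + z_β) / d)².
z_{α} + z_β = 2.326 + 0.842 = 3.168.
n = (3.168 / 0.67)² = 4.728² = 22.36.
Round up.

n = 23 pairs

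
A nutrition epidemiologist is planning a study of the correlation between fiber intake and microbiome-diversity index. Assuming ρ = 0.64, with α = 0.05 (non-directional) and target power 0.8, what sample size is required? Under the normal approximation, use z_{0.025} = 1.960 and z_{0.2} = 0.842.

n = 17

Fisher's z: C = ½·ln((1+r)/(1−r)) = ½·ln(4.5556) = 0.7582.
n = ((z_{α/2} + z_β)/C)² + 3.
(1.960 + 0.842) / 0.7582 = 2.802 / 0.7582 = 3.696.
n = 3.696² + 3 = 13.66 + 3 = 16.7.
Round up.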